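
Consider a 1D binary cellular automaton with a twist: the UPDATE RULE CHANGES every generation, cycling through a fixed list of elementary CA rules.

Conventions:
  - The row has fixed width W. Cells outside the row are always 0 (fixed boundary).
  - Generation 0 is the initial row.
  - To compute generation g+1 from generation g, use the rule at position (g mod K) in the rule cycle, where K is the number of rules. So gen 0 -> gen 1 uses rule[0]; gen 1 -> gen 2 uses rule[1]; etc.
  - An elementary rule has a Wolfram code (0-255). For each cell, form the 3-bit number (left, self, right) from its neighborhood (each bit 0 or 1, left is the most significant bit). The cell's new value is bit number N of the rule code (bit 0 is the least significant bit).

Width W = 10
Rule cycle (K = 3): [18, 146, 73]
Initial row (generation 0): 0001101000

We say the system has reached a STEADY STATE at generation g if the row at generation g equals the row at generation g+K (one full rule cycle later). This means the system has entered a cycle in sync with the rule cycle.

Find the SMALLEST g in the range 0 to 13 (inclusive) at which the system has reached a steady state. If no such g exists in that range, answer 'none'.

Answer: 4

Derivation:
Gen 0: 0001101000
Gen 1 (rule 18): 0010000100
Gen 2 (rule 146): 0101001010
Gen 3 (rule 73): 0000000000
Gen 4 (rule 18): 0000000000
Gen 5 (rule 146): 0000000000
Gen 6 (rule 73): 1111111111
Gen 7 (rule 18): 0000000000
Gen 8 (rule 146): 0000000000
Gen 9 (rule 73): 1111111111
Gen 10 (rule 18): 0000000000
Gen 11 (rule 146): 0000000000
Gen 12 (rule 73): 1111111111
Gen 13 (rule 18): 0000000000
Gen 14 (rule 146): 0000000000
Gen 15 (rule 73): 1111111111
Gen 16 (rule 18): 0000000000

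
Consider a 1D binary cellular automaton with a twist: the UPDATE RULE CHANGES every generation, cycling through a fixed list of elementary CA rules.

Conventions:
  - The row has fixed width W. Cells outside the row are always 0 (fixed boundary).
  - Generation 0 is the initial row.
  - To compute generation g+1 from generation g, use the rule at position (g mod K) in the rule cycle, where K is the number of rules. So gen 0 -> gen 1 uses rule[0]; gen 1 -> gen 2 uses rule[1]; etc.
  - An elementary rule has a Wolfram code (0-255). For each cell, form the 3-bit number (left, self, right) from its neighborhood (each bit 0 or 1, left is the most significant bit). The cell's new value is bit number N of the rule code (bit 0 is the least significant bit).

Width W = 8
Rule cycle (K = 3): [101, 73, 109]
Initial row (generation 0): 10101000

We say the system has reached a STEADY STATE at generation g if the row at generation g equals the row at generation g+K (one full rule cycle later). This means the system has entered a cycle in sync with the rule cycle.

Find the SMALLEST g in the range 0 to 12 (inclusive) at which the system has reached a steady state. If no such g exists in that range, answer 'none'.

Gen 0: 10101000
Gen 1 (rule 101): 11111011
Gen 2 (rule 73): 10001011
Gen 3 (rule 109): 10101111
Gen 4 (rule 101): 11110001
Gen 5 (rule 73): 10010100
Gen 6 (rule 109): 10011101
Gen 7 (rule 101): 10000111
Gen 8 (rule 73): 00110101
Gen 9 (rule 109): 10111111
Gen 10 (rule 101): 11000001
Gen 11 (rule 73): 11011100
Gen 12 (rule 109): 11110101
Gen 13 (rule 101): 00011111
Gen 14 (rule 73): 11010001
Gen 15 (rule 109): 11110101

Answer: 12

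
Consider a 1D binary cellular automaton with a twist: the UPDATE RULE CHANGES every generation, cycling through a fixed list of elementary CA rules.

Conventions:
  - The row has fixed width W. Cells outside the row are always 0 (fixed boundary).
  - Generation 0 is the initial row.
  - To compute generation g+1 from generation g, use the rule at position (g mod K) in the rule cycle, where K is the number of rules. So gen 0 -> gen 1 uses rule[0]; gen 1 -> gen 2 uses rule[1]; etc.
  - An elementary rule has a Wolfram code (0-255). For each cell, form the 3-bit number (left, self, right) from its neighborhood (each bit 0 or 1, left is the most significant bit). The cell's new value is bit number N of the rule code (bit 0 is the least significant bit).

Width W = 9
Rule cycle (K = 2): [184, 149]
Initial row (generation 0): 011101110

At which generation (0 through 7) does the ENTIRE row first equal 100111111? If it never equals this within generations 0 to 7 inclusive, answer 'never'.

Gen 0: 011101110
Gen 1 (rule 184): 011011101
Gen 2 (rule 149): 000001001
Gen 3 (rule 184): 000000100
Gen 4 (rule 149): 111110111
Gen 5 (rule 184): 111101110
Gen 6 (rule 149): 011000101
Gen 7 (rule 184): 010100010

Answer: never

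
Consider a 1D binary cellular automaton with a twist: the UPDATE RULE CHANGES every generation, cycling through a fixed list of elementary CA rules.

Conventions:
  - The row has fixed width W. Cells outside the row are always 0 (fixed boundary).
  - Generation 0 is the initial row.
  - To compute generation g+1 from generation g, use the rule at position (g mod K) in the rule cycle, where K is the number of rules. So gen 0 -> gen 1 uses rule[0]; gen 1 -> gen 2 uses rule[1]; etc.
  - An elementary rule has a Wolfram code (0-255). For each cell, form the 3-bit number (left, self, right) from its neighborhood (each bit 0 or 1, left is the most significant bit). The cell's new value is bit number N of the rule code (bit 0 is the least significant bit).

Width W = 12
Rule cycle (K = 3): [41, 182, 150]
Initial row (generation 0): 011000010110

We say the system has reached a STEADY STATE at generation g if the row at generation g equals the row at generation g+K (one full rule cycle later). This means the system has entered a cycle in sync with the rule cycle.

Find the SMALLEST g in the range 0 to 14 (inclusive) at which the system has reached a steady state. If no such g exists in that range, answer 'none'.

Answer: none

Derivation:
Gen 0: 011000010110
Gen 1 (rule 41): 010011001100
Gen 2 (rule 182): 111100110010
Gen 3 (rule 150): 011011001111
Gen 4 (rule 41): 010110001000
Gen 5 (rule 182): 111001011100
Gen 6 (rule 150): 010111001010
Gen 7 (rule 41): 001100000100
Gen 8 (rule 182): 010010001110
Gen 9 (rule 150): 111111010101
Gen 10 (rule 41): 100000101010
Gen 11 (rule 182): 110001111111
Gen 12 (rule 150): 001010111110
Gen 13 (rule 41): 100101100000
Gen 14 (rule 182): 111110010000
Gen 15 (rule 150): 011101111000
Gen 16 (rule 41): 010011000011
Gen 17 (rule 182): 111100100100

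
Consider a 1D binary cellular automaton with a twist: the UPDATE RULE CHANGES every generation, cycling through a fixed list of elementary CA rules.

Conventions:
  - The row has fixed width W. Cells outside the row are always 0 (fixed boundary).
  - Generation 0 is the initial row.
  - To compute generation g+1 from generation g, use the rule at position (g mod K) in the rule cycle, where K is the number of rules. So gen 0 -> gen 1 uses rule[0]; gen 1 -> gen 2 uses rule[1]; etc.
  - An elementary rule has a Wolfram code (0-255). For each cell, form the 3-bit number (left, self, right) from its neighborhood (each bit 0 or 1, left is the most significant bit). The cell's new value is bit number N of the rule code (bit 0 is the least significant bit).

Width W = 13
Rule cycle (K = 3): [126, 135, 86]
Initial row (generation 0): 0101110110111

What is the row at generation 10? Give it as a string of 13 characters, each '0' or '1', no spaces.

Answer: 0111111111111

Derivation:
Gen 0: 0101110110111
Gen 1 (rule 126): 1111011111101
Gen 2 (rule 135): 0110001111001
Gen 3 (rule 86): 1011010001111
Gen 4 (rule 126): 1111111011001
Gen 5 (rule 135): 0111110000011
Gen 6 (rule 86): 1000011000101
Gen 7 (rule 126): 1100111101111
Gen 8 (rule 135): 0001011000110
Gen 9 (rule 86): 0011001101011
Gen 10 (rule 126): 0111111111111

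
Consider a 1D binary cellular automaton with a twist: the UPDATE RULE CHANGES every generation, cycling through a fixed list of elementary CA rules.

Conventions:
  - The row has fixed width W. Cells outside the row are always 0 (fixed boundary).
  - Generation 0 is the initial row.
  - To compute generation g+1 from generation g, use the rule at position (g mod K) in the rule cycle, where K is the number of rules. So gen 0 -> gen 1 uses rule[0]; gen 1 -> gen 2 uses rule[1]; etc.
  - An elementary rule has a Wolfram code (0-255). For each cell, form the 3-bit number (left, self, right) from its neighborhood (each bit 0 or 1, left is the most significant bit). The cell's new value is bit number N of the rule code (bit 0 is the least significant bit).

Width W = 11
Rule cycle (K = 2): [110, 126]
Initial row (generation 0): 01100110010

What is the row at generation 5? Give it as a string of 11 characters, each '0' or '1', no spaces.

Gen 0: 01100110010
Gen 1 (rule 110): 11101110110
Gen 2 (rule 126): 10111011111
Gen 3 (rule 110): 11101110001
Gen 4 (rule 126): 10111011011
Gen 5 (rule 110): 11101111111

Answer: 11101111111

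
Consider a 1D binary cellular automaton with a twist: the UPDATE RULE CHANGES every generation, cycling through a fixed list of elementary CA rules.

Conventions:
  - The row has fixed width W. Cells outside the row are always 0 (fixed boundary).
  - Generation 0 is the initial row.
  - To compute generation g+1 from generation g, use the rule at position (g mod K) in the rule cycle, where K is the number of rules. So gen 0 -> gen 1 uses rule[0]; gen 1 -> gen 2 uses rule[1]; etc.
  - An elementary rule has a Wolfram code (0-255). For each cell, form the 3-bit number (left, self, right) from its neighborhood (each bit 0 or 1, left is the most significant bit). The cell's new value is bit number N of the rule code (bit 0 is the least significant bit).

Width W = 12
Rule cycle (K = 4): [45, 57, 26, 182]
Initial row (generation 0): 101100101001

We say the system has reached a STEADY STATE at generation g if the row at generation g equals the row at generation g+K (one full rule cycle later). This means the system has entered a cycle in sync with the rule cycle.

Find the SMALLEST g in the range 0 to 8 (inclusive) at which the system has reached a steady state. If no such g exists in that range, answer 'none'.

Gen 0: 101100101001
Gen 1 (rule 45): 111000111001
Gen 2 (rule 57): 100110100100
Gen 3 (rule 26): 011100011010
Gen 4 (rule 182): 101010100111
Gen 5 (rule 45): 111111100100
Gen 6 (rule 57): 100000010011
Gen 7 (rule 26): 010000101110
Gen 8 (rule 182): 111001110101
Gen 9 (rule 45): 100001001111
Gen 10 (rule 57): 011100101000
Gen 11 (rule 26): 110011000100
Gen 12 (rule 182): 001100101110

Answer: none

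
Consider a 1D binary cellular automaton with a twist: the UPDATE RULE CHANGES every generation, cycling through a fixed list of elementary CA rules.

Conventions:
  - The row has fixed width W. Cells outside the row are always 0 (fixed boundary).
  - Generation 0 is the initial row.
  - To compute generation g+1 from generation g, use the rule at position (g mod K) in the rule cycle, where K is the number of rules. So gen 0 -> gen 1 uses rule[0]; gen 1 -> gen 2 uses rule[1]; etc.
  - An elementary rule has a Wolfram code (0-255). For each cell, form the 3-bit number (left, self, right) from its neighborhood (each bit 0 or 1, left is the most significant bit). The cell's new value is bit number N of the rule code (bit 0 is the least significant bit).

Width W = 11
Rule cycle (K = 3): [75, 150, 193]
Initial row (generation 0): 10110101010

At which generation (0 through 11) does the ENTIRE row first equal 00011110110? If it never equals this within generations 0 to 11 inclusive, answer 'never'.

Gen 0: 10110101010
Gen 1 (rule 75): 00110000000
Gen 2 (rule 150): 01001000000
Gen 3 (rule 193): 00000011111
Gen 4 (rule 75): 11111110001
Gen 5 (rule 150): 01111101011
Gen 6 (rule 193): 00111100001
Gen 7 (rule 75): 11100101110
Gen 8 (rule 150): 01011100101
Gen 9 (rule 193): 00001100000
Gen 10 (rule 75): 11111101111
Gen 11 (rule 150): 01111000110

Answer: never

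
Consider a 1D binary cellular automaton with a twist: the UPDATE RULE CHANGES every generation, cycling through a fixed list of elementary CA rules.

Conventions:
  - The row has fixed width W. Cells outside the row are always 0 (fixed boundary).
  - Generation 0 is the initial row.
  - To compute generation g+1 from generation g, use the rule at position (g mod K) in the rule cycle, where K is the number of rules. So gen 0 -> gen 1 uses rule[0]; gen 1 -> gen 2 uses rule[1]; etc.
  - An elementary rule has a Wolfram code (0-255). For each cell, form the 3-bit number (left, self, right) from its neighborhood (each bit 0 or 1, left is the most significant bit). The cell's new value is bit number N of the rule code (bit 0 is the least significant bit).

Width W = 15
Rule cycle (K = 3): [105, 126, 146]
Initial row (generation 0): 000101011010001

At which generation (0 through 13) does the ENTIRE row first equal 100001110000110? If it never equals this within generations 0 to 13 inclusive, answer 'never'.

Gen 0: 000101011010001
Gen 1 (rule 105): 110010111100100
Gen 2 (rule 126): 111111100111110
Gen 3 (rule 146): 011111011011101
Gen 4 (rule 105): 010001111110110
Gen 5 (rule 126): 111011000011111
Gen 6 (rule 146): 010000100101110
Gen 7 (rule 105): 000110000011010
Gen 8 (rule 126): 001111000111111
Gen 9 (rule 146): 010110101011110
Gen 10 (rule 105): 001111010110010
Gen 11 (rule 126): 011001111111111
Gen 12 (rule 146): 100110111111110
Gen 13 (rule 105): 000111100000010

Answer: never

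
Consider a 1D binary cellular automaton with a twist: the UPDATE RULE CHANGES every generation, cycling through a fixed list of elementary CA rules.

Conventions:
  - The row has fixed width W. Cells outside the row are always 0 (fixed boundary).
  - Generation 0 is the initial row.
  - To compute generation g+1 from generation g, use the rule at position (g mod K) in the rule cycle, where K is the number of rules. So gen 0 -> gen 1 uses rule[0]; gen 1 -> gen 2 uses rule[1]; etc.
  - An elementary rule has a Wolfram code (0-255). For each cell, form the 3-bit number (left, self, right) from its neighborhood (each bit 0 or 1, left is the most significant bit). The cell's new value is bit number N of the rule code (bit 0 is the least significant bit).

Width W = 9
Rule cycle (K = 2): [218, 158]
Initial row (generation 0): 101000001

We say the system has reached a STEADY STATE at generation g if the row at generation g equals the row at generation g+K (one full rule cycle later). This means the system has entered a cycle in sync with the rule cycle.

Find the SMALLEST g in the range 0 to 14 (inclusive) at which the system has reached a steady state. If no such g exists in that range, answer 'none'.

Gen 0: 101000001
Gen 1 (rule 218): 000100010
Gen 2 (rule 158): 001110111
Gen 3 (rule 218): 011110111
Gen 4 (rule 158): 111100110
Gen 5 (rule 218): 111111111
Gen 6 (rule 158): 111111110
Gen 7 (rule 218): 111111111
Gen 8 (rule 158): 111111110
Gen 9 (rule 218): 111111111
Gen 10 (rule 158): 111111110
Gen 11 (rule 218): 111111111
Gen 12 (rule 158): 111111110
Gen 13 (rule 218): 111111111
Gen 14 (rule 158): 111111110
Gen 15 (rule 218): 111111111
Gen 16 (rule 158): 111111110

Answer: 5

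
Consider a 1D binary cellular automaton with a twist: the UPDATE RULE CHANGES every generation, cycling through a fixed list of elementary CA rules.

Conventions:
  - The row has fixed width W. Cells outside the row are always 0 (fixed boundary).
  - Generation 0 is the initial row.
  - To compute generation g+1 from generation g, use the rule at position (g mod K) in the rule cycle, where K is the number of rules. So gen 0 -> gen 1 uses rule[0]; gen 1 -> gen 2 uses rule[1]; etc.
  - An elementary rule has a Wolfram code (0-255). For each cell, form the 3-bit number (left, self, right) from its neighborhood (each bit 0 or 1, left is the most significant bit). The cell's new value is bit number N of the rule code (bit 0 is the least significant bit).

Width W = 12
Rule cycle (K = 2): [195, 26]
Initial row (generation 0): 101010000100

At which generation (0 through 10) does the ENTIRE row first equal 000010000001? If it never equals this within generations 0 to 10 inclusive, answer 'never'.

Answer: 8

Derivation:
Gen 0: 101010000100
Gen 1 (rule 195): 000000111001
Gen 2 (rule 26): 000001100110
Gen 3 (rule 195): 111110101010
Gen 4 (rule 26): 100000000001
Gen 5 (rule 195): 001111111110
Gen 6 (rule 26): 011000000001
Gen 7 (rule 195): 101011111110
Gen 8 (rule 26): 000010000001
Gen 9 (rule 195): 111100111110
Gen 10 (rule 26): 100011100001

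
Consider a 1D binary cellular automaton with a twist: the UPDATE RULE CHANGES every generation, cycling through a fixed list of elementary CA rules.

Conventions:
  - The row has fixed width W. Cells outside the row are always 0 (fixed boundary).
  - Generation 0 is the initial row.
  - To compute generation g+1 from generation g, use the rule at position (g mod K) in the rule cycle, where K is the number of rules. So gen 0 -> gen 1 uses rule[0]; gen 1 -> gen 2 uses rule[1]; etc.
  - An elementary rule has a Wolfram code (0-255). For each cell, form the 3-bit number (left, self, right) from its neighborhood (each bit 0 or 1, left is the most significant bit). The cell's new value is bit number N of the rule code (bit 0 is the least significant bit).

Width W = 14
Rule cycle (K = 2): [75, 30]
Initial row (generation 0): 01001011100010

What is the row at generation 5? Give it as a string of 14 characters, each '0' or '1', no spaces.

Gen 0: 01001011100010
Gen 1 (rule 75): 10010010101100
Gen 2 (rule 30): 11111110101010
Gen 3 (rule 75): 10000010000000
Gen 4 (rule 30): 11000111000000
Gen 5 (rule 75): 11011101011111

Answer: 11011101011111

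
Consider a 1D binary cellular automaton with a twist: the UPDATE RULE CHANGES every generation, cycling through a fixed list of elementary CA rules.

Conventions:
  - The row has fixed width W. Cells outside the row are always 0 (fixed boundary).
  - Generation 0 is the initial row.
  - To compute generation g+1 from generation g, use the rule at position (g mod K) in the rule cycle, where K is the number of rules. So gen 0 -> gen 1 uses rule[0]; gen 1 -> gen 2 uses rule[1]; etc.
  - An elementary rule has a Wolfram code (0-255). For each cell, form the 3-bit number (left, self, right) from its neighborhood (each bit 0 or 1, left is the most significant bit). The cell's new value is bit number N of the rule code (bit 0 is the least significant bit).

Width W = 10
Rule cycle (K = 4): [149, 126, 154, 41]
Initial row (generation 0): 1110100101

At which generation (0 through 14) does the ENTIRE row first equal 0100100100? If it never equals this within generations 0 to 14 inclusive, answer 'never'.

Gen 0: 1110100101
Gen 1 (rule 149): 0100110101
Gen 2 (rule 126): 1111111111
Gen 3 (rule 154): 1111111110
Gen 4 (rule 41): 1000000000
Gen 5 (rule 149): 1111111111
Gen 6 (rule 126): 1000000001
Gen 7 (rule 154): 0100000010
Gen 8 (rule 41): 0001111000
Gen 9 (rule 149): 1100110111
Gen 10 (rule 126): 1111111101
Gen 11 (rule 154): 1111111000
Gen 12 (rule 41): 1000000011
Gen 13 (rule 149): 1111111000
Gen 14 (rule 126): 1000001100

Answer: never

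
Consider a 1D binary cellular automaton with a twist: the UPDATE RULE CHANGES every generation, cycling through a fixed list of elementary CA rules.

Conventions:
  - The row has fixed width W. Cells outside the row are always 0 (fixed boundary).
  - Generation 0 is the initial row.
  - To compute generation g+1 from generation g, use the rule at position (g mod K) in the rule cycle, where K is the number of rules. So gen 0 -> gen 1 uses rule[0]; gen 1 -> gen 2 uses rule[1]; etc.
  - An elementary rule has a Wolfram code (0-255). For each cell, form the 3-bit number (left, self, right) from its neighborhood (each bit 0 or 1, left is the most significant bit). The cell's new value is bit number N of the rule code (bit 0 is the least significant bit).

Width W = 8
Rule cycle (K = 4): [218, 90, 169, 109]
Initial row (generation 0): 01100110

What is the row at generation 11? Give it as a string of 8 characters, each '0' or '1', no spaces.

Gen 0: 01100110
Gen 1 (rule 218): 11111111
Gen 2 (rule 90): 10000001
Gen 3 (rule 169): 00111100
Gen 4 (rule 109): 10100101
Gen 5 (rule 218): 00011000
Gen 6 (rule 90): 00111100
Gen 7 (rule 169): 10111001
Gen 8 (rule 109): 11101001
Gen 9 (rule 218): 11100110
Gen 10 (rule 90): 10111111
Gen 11 (rule 169): 01111110

Answer: 01111110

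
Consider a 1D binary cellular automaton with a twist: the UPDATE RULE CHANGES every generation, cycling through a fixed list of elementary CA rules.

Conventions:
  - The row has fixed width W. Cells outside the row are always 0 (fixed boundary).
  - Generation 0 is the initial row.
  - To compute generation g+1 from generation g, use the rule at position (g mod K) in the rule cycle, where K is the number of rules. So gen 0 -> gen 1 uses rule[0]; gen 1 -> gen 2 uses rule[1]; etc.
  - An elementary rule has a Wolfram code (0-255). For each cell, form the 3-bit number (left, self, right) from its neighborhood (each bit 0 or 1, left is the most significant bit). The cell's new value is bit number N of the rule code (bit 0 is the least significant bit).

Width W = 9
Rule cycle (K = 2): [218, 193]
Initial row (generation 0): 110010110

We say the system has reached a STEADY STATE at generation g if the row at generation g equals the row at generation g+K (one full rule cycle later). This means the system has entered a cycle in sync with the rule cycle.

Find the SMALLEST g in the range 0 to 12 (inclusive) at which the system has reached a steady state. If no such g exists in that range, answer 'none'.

Gen 0: 110010110
Gen 1 (rule 218): 111100111
Gen 2 (rule 193): 011100011
Gen 3 (rule 218): 111110111
Gen 4 (rule 193): 011110011
Gen 5 (rule 218): 111111111
Gen 6 (rule 193): 011111111
Gen 7 (rule 218): 111111111
Gen 8 (rule 193): 011111111
Gen 9 (rule 218): 111111111
Gen 10 (rule 193): 011111111
Gen 11 (rule 218): 111111111
Gen 12 (rule 193): 011111111
Gen 13 (rule 218): 111111111
Gen 14 (rule 193): 011111111

Answer: 5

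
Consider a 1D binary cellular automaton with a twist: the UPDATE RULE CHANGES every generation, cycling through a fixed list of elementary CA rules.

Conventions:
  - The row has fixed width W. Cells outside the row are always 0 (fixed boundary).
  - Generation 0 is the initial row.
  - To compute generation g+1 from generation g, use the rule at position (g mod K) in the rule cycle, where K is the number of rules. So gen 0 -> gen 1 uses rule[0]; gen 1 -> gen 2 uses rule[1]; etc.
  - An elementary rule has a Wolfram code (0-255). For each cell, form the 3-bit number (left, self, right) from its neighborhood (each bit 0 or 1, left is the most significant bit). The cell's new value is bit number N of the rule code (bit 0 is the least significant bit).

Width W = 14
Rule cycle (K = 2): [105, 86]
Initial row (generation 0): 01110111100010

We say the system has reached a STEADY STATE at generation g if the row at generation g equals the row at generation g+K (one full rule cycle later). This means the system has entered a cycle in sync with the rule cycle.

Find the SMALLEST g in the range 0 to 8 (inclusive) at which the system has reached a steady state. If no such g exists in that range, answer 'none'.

Answer: none

Derivation:
Gen 0: 01110111100010
Gen 1 (rule 105): 01011100101000
Gen 2 (rule 86): 11000111101100
Gen 3 (rule 105): 11010100111101
Gen 4 (rule 86): 01010111000101
Gen 5 (rule 105): 00101101010010
Gen 6 (rule 86): 01100101011111
Gen 7 (rule 105): 01100010110001
Gen 8 (rule 86): 10110110011011
Gen 9 (rule 105): 01111110011111
Gen 10 (rule 86): 10000011100001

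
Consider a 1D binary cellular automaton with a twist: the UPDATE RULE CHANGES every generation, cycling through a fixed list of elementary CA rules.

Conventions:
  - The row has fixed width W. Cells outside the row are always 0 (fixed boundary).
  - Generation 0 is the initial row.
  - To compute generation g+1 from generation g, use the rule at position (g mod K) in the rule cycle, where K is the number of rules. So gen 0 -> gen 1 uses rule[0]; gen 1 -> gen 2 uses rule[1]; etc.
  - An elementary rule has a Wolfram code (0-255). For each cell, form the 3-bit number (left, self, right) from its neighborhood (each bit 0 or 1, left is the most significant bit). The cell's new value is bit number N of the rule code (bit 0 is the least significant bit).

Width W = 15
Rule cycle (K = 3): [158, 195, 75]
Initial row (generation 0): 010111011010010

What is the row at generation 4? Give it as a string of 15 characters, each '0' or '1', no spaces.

Answer: 111110011111111

Derivation:
Gen 0: 010111011010010
Gen 1 (rule 158): 110110010011111
Gen 2 (rule 195): 010010100101111
Gen 3 (rule 75): 100100001001001
Gen 4 (rule 158): 111110011111111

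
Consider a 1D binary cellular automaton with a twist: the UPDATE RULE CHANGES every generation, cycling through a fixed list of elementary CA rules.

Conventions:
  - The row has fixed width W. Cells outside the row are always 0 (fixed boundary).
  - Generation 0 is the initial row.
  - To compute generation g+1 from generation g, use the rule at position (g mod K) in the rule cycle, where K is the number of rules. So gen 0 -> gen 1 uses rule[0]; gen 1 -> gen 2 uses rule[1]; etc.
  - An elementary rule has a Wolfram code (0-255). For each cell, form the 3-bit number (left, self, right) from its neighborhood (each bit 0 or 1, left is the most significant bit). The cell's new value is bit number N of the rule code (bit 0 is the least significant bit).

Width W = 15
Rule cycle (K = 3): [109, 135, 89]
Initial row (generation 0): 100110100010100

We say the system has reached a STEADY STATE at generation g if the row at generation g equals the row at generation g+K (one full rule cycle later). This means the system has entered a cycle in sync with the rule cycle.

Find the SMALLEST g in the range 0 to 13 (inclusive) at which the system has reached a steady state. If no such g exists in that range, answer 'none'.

Gen 0: 100110100010100
Gen 1 (rule 109): 100111101011101
Gen 2 (rule 135): 101011001001001
Gen 3 (rule 89): 000011100100100
Gen 4 (rule 109): 111010100100101
Gen 5 (rule 135): 010010101101101
Gen 6 (rule 89): 001000001101100
Gen 7 (rule 109): 101011101111101
Gen 8 (rule 135): 101001000111001
Gen 9 (rule 89): 000100110101100
Gen 10 (rule 109): 110100111111101
Gen 11 (rule 135): 000101011111001
Gen 12 (rule 89): 110000010001100
Gen 13 (rule 109): 110111010101101
Gen 14 (rule 135): 000010010100001
Gen 15 (rule 89): 111001000011100
Gen 16 (rule 109): 101001011010101

Answer: none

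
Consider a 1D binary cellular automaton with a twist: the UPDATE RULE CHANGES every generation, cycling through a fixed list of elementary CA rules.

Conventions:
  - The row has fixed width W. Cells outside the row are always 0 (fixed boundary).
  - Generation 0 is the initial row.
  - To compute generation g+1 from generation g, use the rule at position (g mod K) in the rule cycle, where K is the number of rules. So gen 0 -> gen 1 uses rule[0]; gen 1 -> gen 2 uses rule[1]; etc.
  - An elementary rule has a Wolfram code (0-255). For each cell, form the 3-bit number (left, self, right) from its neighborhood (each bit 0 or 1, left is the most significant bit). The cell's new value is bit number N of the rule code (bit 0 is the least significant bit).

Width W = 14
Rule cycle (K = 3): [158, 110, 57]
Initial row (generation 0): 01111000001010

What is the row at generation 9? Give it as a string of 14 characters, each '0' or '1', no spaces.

Answer: 10000000001001

Derivation:
Gen 0: 01111000001010
Gen 1 (rule 158): 11110100011011
Gen 2 (rule 110): 10011100111111
Gen 3 (rule 57): 01010010100000
Gen 4 (rule 158): 11011110110000
Gen 5 (rule 110): 11110011110000
Gen 6 (rule 57): 10001010001111
Gen 7 (rule 158): 11011011011110
Gen 8 (rule 110): 11111111110010
Gen 9 (rule 57): 10000000001001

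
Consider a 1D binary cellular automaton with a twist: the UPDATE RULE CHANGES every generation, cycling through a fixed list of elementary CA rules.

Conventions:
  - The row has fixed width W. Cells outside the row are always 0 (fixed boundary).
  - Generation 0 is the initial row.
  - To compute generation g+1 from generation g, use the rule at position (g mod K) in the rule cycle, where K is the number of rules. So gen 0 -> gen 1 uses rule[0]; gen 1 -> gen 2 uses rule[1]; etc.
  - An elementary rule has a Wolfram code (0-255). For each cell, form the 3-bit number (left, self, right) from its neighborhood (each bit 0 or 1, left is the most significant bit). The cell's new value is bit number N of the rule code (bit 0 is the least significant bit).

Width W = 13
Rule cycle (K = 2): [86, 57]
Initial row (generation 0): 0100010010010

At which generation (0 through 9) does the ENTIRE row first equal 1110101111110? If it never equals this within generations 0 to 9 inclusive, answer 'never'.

Answer: never

Derivation:
Gen 0: 0100010010010
Gen 1 (rule 86): 1110111111111
Gen 2 (rule 57): 1001100000000
Gen 3 (rule 86): 1110110000000
Gen 4 (rule 57): 1001101111111
Gen 5 (rule 86): 1110100000001
Gen 6 (rule 57): 1001011111100
Gen 7 (rule 86): 1111000000110
Gen 8 (rule 57): 1000111110101
Gen 9 (rule 86): 1101000010101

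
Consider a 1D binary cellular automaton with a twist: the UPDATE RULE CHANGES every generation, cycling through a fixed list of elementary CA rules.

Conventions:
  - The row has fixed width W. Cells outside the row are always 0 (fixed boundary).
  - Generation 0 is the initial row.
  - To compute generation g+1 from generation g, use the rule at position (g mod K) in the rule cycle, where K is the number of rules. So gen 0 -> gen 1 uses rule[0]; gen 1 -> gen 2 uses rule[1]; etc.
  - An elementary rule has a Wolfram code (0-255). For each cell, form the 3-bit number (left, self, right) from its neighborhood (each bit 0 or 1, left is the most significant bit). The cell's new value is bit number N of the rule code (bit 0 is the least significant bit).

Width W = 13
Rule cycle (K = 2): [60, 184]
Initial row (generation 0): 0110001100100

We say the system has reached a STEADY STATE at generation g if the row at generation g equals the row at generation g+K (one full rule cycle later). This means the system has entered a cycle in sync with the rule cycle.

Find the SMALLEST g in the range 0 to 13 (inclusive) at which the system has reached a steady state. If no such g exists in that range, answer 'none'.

Answer: none

Derivation:
Gen 0: 0110001100100
Gen 1 (rule 60): 0101001010110
Gen 2 (rule 184): 0010100101101
Gen 3 (rule 60): 0011110111011
Gen 4 (rule 184): 0011101110110
Gen 5 (rule 60): 0010011001101
Gen 6 (rule 184): 0001010101010
Gen 7 (rule 60): 0001111111111
Gen 8 (rule 184): 0001111111110
Gen 9 (rule 60): 0001000000001
Gen 10 (rule 184): 0000100000000
Gen 11 (rule 60): 0000110000000
Gen 12 (rule 184): 0000101000000
Gen 13 (rule 60): 0000111100000
Gen 14 (rule 184): 0000111010000
Gen 15 (rule 60): 0000100111000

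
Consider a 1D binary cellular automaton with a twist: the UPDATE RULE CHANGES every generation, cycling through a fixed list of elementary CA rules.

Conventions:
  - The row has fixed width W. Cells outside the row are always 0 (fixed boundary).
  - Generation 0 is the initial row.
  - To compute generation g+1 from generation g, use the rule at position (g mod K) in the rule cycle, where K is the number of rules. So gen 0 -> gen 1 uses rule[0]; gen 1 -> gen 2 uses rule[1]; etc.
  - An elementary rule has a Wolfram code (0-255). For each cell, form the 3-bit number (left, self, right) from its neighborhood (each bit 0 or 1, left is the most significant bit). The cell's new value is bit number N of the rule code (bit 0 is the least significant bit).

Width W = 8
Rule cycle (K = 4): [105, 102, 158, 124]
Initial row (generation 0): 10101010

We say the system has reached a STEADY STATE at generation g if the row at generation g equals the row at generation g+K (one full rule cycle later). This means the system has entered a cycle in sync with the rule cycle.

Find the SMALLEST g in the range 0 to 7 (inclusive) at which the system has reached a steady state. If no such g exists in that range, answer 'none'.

Answer: none

Derivation:
Gen 0: 10101010
Gen 1 (rule 105): 01010100
Gen 2 (rule 102): 11111100
Gen 3 (rule 158): 11111010
Gen 4 (rule 124): 10001111
Gen 5 (rule 105): 00101001
Gen 6 (rule 102): 01111011
Gen 7 (rule 158): 11110010
Gen 8 (rule 124): 10011011
Gen 9 (rule 105): 00011111
Gen 10 (rule 102): 00100001
Gen 11 (rule 158): 01110011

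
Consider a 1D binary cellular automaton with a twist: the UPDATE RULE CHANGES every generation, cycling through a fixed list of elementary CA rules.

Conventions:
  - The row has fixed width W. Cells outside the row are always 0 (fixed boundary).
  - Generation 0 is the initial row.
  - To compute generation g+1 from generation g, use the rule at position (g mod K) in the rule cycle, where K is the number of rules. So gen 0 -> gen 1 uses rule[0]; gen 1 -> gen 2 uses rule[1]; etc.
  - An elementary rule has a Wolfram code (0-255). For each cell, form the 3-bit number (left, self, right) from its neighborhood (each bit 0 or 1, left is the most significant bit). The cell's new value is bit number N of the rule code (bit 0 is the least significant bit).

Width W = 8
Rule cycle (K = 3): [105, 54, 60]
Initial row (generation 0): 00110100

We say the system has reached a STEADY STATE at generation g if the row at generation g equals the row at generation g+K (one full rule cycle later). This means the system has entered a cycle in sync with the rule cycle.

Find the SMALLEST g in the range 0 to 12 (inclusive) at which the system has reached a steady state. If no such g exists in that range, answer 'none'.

Gen 0: 00110100
Gen 1 (rule 105): 10111001
Gen 2 (rule 54): 11000111
Gen 3 (rule 60): 10100100
Gen 4 (rule 105): 01000001
Gen 5 (rule 54): 11100011
Gen 6 (rule 60): 10010010
Gen 7 (rule 105): 00000000
Gen 8 (rule 54): 00000000
Gen 9 (rule 60): 00000000
Gen 10 (rule 105): 11111111
Gen 11 (rule 54): 00000000
Gen 12 (rule 60): 00000000
Gen 13 (rule 105): 11111111
Gen 14 (rule 54): 00000000
Gen 15 (rule 60): 00000000

Answer: 8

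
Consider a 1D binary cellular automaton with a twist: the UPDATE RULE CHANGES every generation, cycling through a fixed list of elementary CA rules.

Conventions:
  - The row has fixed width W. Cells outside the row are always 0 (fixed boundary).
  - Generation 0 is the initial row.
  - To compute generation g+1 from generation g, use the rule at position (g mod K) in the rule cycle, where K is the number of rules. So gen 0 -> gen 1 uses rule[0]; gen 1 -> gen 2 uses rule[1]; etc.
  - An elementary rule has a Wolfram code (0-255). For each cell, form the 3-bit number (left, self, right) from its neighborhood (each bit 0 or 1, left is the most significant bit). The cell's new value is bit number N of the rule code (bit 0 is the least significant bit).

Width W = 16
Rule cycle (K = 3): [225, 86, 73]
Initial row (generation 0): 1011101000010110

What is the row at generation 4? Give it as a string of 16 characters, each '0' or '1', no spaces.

Gen 0: 1011101000010110
Gen 1 (rule 225): 0101110011001010
Gen 2 (rule 86): 1100011101111011
Gen 3 (rule 73): 1101010101001011
Gen 4 (rule 225): 0110101010000101

Answer: 0110101010000101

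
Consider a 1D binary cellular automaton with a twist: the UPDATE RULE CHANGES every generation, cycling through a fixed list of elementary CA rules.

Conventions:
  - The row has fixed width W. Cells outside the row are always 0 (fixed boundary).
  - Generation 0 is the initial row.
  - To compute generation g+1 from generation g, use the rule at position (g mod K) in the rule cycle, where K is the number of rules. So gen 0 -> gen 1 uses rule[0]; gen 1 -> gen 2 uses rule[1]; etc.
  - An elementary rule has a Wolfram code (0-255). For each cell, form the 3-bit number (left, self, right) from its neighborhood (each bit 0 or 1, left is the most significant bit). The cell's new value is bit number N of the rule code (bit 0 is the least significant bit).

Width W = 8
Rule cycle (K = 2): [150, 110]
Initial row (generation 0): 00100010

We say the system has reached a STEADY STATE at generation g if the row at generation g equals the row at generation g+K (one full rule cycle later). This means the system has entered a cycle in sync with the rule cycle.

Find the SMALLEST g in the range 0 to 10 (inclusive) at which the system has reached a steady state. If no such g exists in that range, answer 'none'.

Answer: none

Derivation:
Gen 0: 00100010
Gen 1 (rule 150): 01110111
Gen 2 (rule 110): 11011101
Gen 3 (rule 150): 00001001
Gen 4 (rule 110): 00011011
Gen 5 (rule 150): 00100000
Gen 6 (rule 110): 01100000
Gen 7 (rule 150): 10010000
Gen 8 (rule 110): 10110000
Gen 9 (rule 150): 10001000
Gen 10 (rule 110): 10011000
Gen 11 (rule 150): 11100100
Gen 12 (rule 110): 10101100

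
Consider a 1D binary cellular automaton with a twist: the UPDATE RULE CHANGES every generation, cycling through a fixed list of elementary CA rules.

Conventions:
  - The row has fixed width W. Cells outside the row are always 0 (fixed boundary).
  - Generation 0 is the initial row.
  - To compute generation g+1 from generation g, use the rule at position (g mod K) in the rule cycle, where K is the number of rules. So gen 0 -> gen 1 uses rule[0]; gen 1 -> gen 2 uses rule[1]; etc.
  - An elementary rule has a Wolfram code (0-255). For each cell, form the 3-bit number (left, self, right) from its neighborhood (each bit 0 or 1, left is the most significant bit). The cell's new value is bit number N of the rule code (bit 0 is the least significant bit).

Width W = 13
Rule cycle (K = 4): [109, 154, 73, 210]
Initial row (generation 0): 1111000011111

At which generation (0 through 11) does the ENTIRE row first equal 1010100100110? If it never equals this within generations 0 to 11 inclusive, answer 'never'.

Answer: 7

Derivation:
Gen 0: 1111000011111
Gen 1 (rule 109): 1001011010001
Gen 2 (rule 154): 0110010001010
Gen 3 (rule 73): 0110000100000
Gen 4 (rule 210): 1011001010000
Gen 5 (rule 109): 1111001110111
Gen 6 (rule 154): 1110111100110
Gen 7 (rule 73): 1010100100110
Gen 8 (rule 210): 0000011011011
Gen 9 (rule 109): 1111011111111
Gen 10 (rule 154): 1110011111110
Gen 11 (rule 73): 1010010000010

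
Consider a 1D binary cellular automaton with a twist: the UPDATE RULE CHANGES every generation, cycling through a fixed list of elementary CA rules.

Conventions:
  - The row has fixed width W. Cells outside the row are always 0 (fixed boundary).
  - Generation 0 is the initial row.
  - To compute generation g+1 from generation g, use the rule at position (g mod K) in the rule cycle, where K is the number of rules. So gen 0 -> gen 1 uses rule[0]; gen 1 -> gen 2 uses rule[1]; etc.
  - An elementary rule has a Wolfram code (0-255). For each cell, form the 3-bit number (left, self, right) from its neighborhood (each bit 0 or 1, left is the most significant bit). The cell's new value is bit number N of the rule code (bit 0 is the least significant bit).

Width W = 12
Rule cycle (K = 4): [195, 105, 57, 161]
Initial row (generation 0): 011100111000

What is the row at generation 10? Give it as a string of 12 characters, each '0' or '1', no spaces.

Gen 0: 011100111000
Gen 1 (rule 195): 101101011011
Gen 2 (rule 105): 011110111111
Gen 3 (rule 57): 010001100000
Gen 4 (rule 161): 000100001111
Gen 5 (rule 195): 111001110111
Gen 6 (rule 105): 101001011101
Gen 7 (rule 57): 010100110010
Gen 8 (rule 161): 001000000000
Gen 9 (rule 195): 110011111111
Gen 10 (rule 105): 110010000001

Answer: 110010000001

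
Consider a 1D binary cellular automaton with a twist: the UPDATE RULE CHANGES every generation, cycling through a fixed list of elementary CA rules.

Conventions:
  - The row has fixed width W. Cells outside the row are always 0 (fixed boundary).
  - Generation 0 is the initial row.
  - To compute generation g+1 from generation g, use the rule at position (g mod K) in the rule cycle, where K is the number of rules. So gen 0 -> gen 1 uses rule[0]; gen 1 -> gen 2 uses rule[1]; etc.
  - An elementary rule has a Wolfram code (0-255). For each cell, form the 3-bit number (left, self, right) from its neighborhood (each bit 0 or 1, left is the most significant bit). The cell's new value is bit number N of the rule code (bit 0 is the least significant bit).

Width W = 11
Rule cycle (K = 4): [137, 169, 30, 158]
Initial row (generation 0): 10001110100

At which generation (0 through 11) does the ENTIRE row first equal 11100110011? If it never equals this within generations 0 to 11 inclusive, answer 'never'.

Answer: 4

Derivation:
Gen 0: 10001110100
Gen 1 (rule 137): 00101100001
Gen 2 (rule 169): 10011001100
Gen 3 (rule 30): 11110111010
Gen 4 (rule 158): 11100110011
Gen 5 (rule 137): 11000100010
Gen 6 (rule 169): 10010001000
Gen 7 (rule 30): 11111011100
Gen 8 (rule 158): 11110011010
Gen 9 (rule 137): 11100010000
Gen 10 (rule 169): 11001000111
Gen 11 (rule 30): 10111101100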